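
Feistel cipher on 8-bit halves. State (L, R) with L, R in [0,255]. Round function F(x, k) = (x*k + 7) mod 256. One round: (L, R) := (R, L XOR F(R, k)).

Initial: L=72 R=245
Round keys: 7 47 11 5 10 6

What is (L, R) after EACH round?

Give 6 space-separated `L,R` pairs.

Round 1 (k=7): L=245 R=242
Round 2 (k=47): L=242 R=128
Round 3 (k=11): L=128 R=117
Round 4 (k=5): L=117 R=208
Round 5 (k=10): L=208 R=82
Round 6 (k=6): L=82 R=35

Answer: 245,242 242,128 128,117 117,208 208,82 82,35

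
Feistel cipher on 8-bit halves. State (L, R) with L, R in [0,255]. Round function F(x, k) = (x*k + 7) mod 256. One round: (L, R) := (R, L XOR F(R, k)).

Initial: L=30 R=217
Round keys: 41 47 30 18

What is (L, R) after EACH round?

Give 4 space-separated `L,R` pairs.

Answer: 217,214 214,136 136,33 33,209

Derivation:
Round 1 (k=41): L=217 R=214
Round 2 (k=47): L=214 R=136
Round 3 (k=30): L=136 R=33
Round 4 (k=18): L=33 R=209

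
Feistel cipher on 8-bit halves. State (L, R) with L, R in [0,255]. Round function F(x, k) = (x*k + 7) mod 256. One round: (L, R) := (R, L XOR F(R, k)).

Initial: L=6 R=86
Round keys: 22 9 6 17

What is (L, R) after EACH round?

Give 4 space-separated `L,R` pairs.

Round 1 (k=22): L=86 R=109
Round 2 (k=9): L=109 R=138
Round 3 (k=6): L=138 R=46
Round 4 (k=17): L=46 R=159

Answer: 86,109 109,138 138,46 46,159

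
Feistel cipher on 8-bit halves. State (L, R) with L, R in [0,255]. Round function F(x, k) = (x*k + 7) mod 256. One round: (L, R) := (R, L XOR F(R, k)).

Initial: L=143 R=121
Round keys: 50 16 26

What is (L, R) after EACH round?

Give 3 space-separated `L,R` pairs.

Round 1 (k=50): L=121 R=38
Round 2 (k=16): L=38 R=30
Round 3 (k=26): L=30 R=53

Answer: 121,38 38,30 30,53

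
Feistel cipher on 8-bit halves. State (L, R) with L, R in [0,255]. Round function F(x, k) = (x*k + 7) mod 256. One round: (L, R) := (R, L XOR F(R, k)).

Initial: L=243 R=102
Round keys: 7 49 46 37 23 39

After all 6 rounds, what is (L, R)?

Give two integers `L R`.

Answer: 5 139

Derivation:
Round 1 (k=7): L=102 R=34
Round 2 (k=49): L=34 R=239
Round 3 (k=46): L=239 R=219
Round 4 (k=37): L=219 R=65
Round 5 (k=23): L=65 R=5
Round 6 (k=39): L=5 R=139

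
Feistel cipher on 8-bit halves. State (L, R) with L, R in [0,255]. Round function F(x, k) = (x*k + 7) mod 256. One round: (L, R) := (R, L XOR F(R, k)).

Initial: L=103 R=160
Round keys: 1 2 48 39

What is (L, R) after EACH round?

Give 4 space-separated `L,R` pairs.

Answer: 160,192 192,39 39,151 151,47

Derivation:
Round 1 (k=1): L=160 R=192
Round 2 (k=2): L=192 R=39
Round 3 (k=48): L=39 R=151
Round 4 (k=39): L=151 R=47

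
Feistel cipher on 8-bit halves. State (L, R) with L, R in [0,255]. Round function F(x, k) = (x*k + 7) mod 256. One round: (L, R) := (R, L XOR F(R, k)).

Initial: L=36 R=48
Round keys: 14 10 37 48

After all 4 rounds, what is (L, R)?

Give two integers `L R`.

Answer: 147 130

Derivation:
Round 1 (k=14): L=48 R=131
Round 2 (k=10): L=131 R=21
Round 3 (k=37): L=21 R=147
Round 4 (k=48): L=147 R=130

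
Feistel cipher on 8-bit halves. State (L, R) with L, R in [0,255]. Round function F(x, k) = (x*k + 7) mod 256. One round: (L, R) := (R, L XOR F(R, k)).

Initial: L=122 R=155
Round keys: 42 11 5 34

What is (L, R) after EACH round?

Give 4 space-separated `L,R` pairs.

Answer: 155,15 15,55 55,21 21,230

Derivation:
Round 1 (k=42): L=155 R=15
Round 2 (k=11): L=15 R=55
Round 3 (k=5): L=55 R=21
Round 4 (k=34): L=21 R=230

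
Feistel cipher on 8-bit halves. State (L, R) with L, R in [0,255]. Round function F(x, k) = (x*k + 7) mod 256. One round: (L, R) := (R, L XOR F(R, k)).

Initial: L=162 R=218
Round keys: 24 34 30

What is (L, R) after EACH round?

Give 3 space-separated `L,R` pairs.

Answer: 218,213 213,139 139,132

Derivation:
Round 1 (k=24): L=218 R=213
Round 2 (k=34): L=213 R=139
Round 3 (k=30): L=139 R=132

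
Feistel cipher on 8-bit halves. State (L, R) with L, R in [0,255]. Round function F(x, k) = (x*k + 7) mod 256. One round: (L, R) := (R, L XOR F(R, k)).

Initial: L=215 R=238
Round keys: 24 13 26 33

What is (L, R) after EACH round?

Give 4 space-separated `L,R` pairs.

Answer: 238,128 128,105 105,49 49,49

Derivation:
Round 1 (k=24): L=238 R=128
Round 2 (k=13): L=128 R=105
Round 3 (k=26): L=105 R=49
Round 4 (k=33): L=49 R=49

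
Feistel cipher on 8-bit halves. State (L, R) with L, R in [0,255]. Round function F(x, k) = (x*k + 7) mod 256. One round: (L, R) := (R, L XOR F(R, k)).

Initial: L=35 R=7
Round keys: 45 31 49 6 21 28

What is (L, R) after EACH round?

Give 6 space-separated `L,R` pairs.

Round 1 (k=45): L=7 R=97
Round 2 (k=31): L=97 R=193
Round 3 (k=49): L=193 R=153
Round 4 (k=6): L=153 R=92
Round 5 (k=21): L=92 R=10
Round 6 (k=28): L=10 R=67

Answer: 7,97 97,193 193,153 153,92 92,10 10,67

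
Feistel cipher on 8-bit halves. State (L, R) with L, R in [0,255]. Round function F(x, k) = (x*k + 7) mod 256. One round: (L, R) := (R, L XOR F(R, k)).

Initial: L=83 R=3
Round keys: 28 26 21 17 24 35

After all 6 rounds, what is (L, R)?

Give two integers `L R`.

Round 1 (k=28): L=3 R=8
Round 2 (k=26): L=8 R=212
Round 3 (k=21): L=212 R=99
Round 4 (k=17): L=99 R=78
Round 5 (k=24): L=78 R=52
Round 6 (k=35): L=52 R=109

Answer: 52 109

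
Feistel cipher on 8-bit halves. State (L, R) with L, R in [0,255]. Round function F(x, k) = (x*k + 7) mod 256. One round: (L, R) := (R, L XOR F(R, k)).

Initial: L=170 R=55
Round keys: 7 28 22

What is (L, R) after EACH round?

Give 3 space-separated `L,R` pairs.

Answer: 55,34 34,136 136,149

Derivation:
Round 1 (k=7): L=55 R=34
Round 2 (k=28): L=34 R=136
Round 3 (k=22): L=136 R=149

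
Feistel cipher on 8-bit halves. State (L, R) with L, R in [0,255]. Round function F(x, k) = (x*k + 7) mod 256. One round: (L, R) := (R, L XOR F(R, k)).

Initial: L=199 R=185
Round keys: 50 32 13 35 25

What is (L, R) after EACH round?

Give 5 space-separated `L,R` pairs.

Round 1 (k=50): L=185 R=238
Round 2 (k=32): L=238 R=126
Round 3 (k=13): L=126 R=131
Round 4 (k=35): L=131 R=142
Round 5 (k=25): L=142 R=102

Answer: 185,238 238,126 126,131 131,142 142,102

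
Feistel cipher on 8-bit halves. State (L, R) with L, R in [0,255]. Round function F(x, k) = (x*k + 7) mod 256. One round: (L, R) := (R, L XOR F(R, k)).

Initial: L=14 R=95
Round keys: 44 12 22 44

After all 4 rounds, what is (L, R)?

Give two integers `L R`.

Answer: 186 163

Derivation:
Round 1 (k=44): L=95 R=85
Round 2 (k=12): L=85 R=92
Round 3 (k=22): L=92 R=186
Round 4 (k=44): L=186 R=163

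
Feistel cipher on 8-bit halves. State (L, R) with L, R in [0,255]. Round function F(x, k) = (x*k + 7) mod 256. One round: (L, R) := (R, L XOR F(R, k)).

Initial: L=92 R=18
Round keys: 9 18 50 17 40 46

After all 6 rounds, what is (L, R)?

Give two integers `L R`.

Answer: 175 101

Derivation:
Round 1 (k=9): L=18 R=245
Round 2 (k=18): L=245 R=83
Round 3 (k=50): L=83 R=200
Round 4 (k=17): L=200 R=28
Round 5 (k=40): L=28 R=175
Round 6 (k=46): L=175 R=101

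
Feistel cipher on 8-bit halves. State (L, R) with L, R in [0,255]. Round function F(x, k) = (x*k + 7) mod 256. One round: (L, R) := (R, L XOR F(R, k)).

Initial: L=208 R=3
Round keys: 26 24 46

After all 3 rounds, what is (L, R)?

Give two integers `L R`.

Answer: 124 202

Derivation:
Round 1 (k=26): L=3 R=133
Round 2 (k=24): L=133 R=124
Round 3 (k=46): L=124 R=202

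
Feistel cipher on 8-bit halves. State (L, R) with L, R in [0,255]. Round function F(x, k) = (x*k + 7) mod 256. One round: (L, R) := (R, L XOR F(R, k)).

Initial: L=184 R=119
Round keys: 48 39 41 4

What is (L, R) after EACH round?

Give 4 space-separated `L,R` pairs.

Answer: 119,239 239,7 7,201 201,44

Derivation:
Round 1 (k=48): L=119 R=239
Round 2 (k=39): L=239 R=7
Round 3 (k=41): L=7 R=201
Round 4 (k=4): L=201 R=44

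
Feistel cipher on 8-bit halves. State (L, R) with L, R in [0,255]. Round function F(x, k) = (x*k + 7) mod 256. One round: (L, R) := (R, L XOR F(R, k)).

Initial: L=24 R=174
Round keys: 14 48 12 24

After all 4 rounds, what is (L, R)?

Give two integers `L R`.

Answer: 32 62

Derivation:
Round 1 (k=14): L=174 R=147
Round 2 (k=48): L=147 R=57
Round 3 (k=12): L=57 R=32
Round 4 (k=24): L=32 R=62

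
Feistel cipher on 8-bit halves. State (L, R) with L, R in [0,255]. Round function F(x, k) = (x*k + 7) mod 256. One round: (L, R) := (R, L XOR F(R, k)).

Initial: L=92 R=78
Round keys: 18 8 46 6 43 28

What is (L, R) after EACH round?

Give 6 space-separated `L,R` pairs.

Answer: 78,223 223,177 177,10 10,242 242,167 167,185

Derivation:
Round 1 (k=18): L=78 R=223
Round 2 (k=8): L=223 R=177
Round 3 (k=46): L=177 R=10
Round 4 (k=6): L=10 R=242
Round 5 (k=43): L=242 R=167
Round 6 (k=28): L=167 R=185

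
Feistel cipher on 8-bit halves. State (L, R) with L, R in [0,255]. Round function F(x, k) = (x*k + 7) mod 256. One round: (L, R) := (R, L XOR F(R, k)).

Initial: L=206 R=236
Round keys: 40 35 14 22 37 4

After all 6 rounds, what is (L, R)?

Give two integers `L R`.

Round 1 (k=40): L=236 R=41
Round 2 (k=35): L=41 R=78
Round 3 (k=14): L=78 R=98
Round 4 (k=22): L=98 R=61
Round 5 (k=37): L=61 R=186
Round 6 (k=4): L=186 R=210

Answer: 186 210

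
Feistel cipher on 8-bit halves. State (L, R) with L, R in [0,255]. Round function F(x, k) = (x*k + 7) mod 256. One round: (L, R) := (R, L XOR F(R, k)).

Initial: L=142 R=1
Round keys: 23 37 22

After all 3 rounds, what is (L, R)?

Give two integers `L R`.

Round 1 (k=23): L=1 R=144
Round 2 (k=37): L=144 R=214
Round 3 (k=22): L=214 R=251

Answer: 214 251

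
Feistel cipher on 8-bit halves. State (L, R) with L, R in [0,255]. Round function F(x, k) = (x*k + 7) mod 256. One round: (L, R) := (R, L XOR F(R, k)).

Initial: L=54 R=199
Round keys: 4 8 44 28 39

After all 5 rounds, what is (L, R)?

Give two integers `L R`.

Answer: 23 122

Derivation:
Round 1 (k=4): L=199 R=21
Round 2 (k=8): L=21 R=104
Round 3 (k=44): L=104 R=242
Round 4 (k=28): L=242 R=23
Round 5 (k=39): L=23 R=122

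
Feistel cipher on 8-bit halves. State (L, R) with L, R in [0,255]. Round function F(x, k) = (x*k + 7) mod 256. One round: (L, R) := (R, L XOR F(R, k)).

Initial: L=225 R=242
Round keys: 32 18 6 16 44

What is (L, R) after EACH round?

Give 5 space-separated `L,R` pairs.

Round 1 (k=32): L=242 R=166
Round 2 (k=18): L=166 R=65
Round 3 (k=6): L=65 R=43
Round 4 (k=16): L=43 R=246
Round 5 (k=44): L=246 R=100

Answer: 242,166 166,65 65,43 43,246 246,100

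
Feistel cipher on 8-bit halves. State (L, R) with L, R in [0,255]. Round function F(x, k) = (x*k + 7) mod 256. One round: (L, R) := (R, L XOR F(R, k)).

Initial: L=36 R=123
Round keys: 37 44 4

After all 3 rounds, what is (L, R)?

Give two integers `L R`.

Answer: 68 253

Derivation:
Round 1 (k=37): L=123 R=234
Round 2 (k=44): L=234 R=68
Round 3 (k=4): L=68 R=253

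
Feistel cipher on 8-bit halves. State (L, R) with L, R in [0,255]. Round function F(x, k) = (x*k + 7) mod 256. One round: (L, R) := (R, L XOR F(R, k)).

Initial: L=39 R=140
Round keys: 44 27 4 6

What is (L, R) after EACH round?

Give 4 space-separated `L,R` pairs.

Answer: 140,48 48,155 155,67 67,2

Derivation:
Round 1 (k=44): L=140 R=48
Round 2 (k=27): L=48 R=155
Round 3 (k=4): L=155 R=67
Round 4 (k=6): L=67 R=2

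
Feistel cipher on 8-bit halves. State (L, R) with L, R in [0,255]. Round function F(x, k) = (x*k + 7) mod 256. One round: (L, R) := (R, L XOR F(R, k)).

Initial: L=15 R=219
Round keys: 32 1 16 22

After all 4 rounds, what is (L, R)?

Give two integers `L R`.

Answer: 47 165

Derivation:
Round 1 (k=32): L=219 R=104
Round 2 (k=1): L=104 R=180
Round 3 (k=16): L=180 R=47
Round 4 (k=22): L=47 R=165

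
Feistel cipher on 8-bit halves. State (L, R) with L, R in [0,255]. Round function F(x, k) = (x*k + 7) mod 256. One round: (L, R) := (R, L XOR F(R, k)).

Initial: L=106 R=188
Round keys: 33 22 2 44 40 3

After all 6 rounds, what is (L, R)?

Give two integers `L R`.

Round 1 (k=33): L=188 R=41
Round 2 (k=22): L=41 R=49
Round 3 (k=2): L=49 R=64
Round 4 (k=44): L=64 R=54
Round 5 (k=40): L=54 R=55
Round 6 (k=3): L=55 R=154

Answer: 55 154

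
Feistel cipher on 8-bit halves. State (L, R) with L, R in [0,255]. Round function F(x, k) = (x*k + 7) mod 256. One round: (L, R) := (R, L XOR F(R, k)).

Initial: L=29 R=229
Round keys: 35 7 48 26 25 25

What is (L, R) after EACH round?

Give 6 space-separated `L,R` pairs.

Answer: 229,75 75,241 241,124 124,110 110,185 185,118

Derivation:
Round 1 (k=35): L=229 R=75
Round 2 (k=7): L=75 R=241
Round 3 (k=48): L=241 R=124
Round 4 (k=26): L=124 R=110
Round 5 (k=25): L=110 R=185
Round 6 (k=25): L=185 R=118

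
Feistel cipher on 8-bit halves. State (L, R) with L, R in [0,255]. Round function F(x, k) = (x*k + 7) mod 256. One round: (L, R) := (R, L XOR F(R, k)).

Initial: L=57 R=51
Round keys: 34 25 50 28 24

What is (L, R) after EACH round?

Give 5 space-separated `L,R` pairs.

Answer: 51,244 244,232 232,163 163,51 51,108

Derivation:
Round 1 (k=34): L=51 R=244
Round 2 (k=25): L=244 R=232
Round 3 (k=50): L=232 R=163
Round 4 (k=28): L=163 R=51
Round 5 (k=24): L=51 R=108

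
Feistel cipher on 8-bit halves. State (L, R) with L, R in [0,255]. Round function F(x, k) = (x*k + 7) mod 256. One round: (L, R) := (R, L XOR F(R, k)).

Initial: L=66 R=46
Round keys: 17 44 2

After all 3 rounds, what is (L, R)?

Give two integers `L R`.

Answer: 213 230

Derivation:
Round 1 (k=17): L=46 R=87
Round 2 (k=44): L=87 R=213
Round 3 (k=2): L=213 R=230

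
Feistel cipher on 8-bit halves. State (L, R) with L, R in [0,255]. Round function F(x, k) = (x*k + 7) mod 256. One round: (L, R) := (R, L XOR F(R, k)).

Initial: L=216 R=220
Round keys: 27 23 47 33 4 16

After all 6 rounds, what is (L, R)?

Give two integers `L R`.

Round 1 (k=27): L=220 R=227
Round 2 (k=23): L=227 R=176
Round 3 (k=47): L=176 R=180
Round 4 (k=33): L=180 R=139
Round 5 (k=4): L=139 R=135
Round 6 (k=16): L=135 R=252

Answer: 135 252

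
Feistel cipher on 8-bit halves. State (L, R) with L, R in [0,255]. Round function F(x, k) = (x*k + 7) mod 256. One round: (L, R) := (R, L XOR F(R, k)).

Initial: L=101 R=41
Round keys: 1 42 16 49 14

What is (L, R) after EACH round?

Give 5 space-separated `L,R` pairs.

Answer: 41,85 85,208 208,82 82,105 105,151

Derivation:
Round 1 (k=1): L=41 R=85
Round 2 (k=42): L=85 R=208
Round 3 (k=16): L=208 R=82
Round 4 (k=49): L=82 R=105
Round 5 (k=14): L=105 R=151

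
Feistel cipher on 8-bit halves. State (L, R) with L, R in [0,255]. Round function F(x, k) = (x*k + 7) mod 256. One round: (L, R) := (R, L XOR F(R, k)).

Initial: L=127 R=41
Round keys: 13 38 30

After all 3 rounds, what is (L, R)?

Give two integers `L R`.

Round 1 (k=13): L=41 R=99
Round 2 (k=38): L=99 R=144
Round 3 (k=30): L=144 R=132

Answer: 144 132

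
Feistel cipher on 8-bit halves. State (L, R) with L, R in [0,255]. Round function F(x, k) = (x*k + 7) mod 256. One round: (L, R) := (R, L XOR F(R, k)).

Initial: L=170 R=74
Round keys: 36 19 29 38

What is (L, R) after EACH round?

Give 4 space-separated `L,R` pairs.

Answer: 74,197 197,236 236,6 6,7

Derivation:
Round 1 (k=36): L=74 R=197
Round 2 (k=19): L=197 R=236
Round 3 (k=29): L=236 R=6
Round 4 (k=38): L=6 R=7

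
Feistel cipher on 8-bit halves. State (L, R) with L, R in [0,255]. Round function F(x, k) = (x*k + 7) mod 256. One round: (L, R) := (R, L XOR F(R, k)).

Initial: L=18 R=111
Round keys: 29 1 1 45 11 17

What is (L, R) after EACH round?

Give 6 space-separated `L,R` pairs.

Round 1 (k=29): L=111 R=136
Round 2 (k=1): L=136 R=224
Round 3 (k=1): L=224 R=111
Round 4 (k=45): L=111 R=106
Round 5 (k=11): L=106 R=250
Round 6 (k=17): L=250 R=203

Answer: 111,136 136,224 224,111 111,106 106,250 250,203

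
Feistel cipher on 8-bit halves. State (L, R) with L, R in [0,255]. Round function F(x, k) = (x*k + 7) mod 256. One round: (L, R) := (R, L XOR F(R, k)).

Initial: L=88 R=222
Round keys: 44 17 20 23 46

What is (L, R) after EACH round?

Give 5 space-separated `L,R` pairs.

Round 1 (k=44): L=222 R=119
Round 2 (k=17): L=119 R=48
Round 3 (k=20): L=48 R=176
Round 4 (k=23): L=176 R=231
Round 5 (k=46): L=231 R=57

Answer: 222,119 119,48 48,176 176,231 231,57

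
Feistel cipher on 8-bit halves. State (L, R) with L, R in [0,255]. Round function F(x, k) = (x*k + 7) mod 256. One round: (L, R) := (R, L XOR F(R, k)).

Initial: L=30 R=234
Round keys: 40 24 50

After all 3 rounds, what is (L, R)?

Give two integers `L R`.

Round 1 (k=40): L=234 R=137
Round 2 (k=24): L=137 R=53
Round 3 (k=50): L=53 R=232

Answer: 53 232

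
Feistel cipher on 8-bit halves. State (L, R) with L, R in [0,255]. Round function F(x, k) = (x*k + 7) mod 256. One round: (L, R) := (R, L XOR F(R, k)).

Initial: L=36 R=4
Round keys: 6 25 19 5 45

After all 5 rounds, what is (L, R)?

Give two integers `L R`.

Round 1 (k=6): L=4 R=59
Round 2 (k=25): L=59 R=206
Round 3 (k=19): L=206 R=106
Round 4 (k=5): L=106 R=215
Round 5 (k=45): L=215 R=184

Answer: 215 184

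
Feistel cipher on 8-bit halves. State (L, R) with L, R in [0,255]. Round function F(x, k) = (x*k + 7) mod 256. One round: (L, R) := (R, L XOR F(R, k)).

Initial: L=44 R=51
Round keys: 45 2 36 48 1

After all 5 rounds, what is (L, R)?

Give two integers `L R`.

Round 1 (k=45): L=51 R=210
Round 2 (k=2): L=210 R=152
Round 3 (k=36): L=152 R=181
Round 4 (k=48): L=181 R=111
Round 5 (k=1): L=111 R=195

Answer: 111 195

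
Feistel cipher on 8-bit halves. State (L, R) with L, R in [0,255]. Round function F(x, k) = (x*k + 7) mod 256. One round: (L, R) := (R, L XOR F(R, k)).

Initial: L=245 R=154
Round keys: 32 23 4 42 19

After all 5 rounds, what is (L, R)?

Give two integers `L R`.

Round 1 (k=32): L=154 R=178
Round 2 (k=23): L=178 R=159
Round 3 (k=4): L=159 R=49
Round 4 (k=42): L=49 R=142
Round 5 (k=19): L=142 R=160

Answer: 142 160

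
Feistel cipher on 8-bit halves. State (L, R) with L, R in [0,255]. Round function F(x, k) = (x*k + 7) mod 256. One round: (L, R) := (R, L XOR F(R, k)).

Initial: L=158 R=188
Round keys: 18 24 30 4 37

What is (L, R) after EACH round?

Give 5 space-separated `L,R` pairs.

Answer: 188,161 161,163 163,128 128,164 164,59

Derivation:
Round 1 (k=18): L=188 R=161
Round 2 (k=24): L=161 R=163
Round 3 (k=30): L=163 R=128
Round 4 (k=4): L=128 R=164
Round 5 (k=37): L=164 R=59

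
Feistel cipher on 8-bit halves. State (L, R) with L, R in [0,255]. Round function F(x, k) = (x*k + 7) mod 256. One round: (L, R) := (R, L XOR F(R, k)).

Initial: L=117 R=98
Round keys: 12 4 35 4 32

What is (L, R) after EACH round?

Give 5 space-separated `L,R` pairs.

Answer: 98,234 234,205 205,228 228,90 90,163

Derivation:
Round 1 (k=12): L=98 R=234
Round 2 (k=4): L=234 R=205
Round 3 (k=35): L=205 R=228
Round 4 (k=4): L=228 R=90
Round 5 (k=32): L=90 R=163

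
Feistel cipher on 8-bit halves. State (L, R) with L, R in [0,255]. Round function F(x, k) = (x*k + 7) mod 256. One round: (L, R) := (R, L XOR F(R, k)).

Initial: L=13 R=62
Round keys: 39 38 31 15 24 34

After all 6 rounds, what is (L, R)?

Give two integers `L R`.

Round 1 (k=39): L=62 R=116
Round 2 (k=38): L=116 R=1
Round 3 (k=31): L=1 R=82
Round 4 (k=15): L=82 R=212
Round 5 (k=24): L=212 R=181
Round 6 (k=34): L=181 R=197

Answer: 181 197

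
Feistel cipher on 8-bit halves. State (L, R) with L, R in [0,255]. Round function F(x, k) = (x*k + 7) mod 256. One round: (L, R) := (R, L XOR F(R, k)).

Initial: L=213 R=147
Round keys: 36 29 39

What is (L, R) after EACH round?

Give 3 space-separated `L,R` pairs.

Round 1 (k=36): L=147 R=102
Round 2 (k=29): L=102 R=6
Round 3 (k=39): L=6 R=151

Answer: 147,102 102,6 6,151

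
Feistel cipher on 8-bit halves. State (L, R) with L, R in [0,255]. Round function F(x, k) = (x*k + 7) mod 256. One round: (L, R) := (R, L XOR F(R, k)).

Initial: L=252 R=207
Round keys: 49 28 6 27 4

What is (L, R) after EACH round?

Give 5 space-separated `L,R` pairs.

Round 1 (k=49): L=207 R=90
Round 2 (k=28): L=90 R=16
Round 3 (k=6): L=16 R=61
Round 4 (k=27): L=61 R=102
Round 5 (k=4): L=102 R=162

Answer: 207,90 90,16 16,61 61,102 102,162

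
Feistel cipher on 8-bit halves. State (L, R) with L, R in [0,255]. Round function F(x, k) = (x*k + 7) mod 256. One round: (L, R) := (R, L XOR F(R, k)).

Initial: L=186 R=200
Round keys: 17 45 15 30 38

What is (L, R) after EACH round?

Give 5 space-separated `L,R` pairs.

Round 1 (k=17): L=200 R=245
Round 2 (k=45): L=245 R=208
Round 3 (k=15): L=208 R=194
Round 4 (k=30): L=194 R=19
Round 5 (k=38): L=19 R=27

Answer: 200,245 245,208 208,194 194,19 19,27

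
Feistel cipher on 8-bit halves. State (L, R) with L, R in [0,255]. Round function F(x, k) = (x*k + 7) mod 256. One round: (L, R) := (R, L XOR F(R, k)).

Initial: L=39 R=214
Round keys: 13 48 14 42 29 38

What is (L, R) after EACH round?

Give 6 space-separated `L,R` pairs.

Answer: 214,194 194,177 177,119 119,60 60,164 164,99

Derivation:
Round 1 (k=13): L=214 R=194
Round 2 (k=48): L=194 R=177
Round 3 (k=14): L=177 R=119
Round 4 (k=42): L=119 R=60
Round 5 (k=29): L=60 R=164
Round 6 (k=38): L=164 R=99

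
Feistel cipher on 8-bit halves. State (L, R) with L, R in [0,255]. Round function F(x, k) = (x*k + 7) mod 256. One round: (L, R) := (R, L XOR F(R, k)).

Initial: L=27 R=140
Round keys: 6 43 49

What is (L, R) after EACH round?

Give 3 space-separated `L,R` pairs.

Round 1 (k=6): L=140 R=84
Round 2 (k=43): L=84 R=175
Round 3 (k=49): L=175 R=210

Answer: 140,84 84,175 175,210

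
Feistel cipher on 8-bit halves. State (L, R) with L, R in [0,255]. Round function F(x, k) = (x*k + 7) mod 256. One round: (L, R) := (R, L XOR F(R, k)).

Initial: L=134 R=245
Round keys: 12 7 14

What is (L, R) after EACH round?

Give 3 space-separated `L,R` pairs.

Answer: 245,5 5,223 223,60

Derivation:
Round 1 (k=12): L=245 R=5
Round 2 (k=7): L=5 R=223
Round 3 (k=14): L=223 R=60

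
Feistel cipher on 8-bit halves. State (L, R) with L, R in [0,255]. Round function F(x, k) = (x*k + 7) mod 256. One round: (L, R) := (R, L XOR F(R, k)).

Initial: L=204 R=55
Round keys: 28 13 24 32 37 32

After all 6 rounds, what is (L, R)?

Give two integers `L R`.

Answer: 153 53

Derivation:
Round 1 (k=28): L=55 R=199
Round 2 (k=13): L=199 R=21
Round 3 (k=24): L=21 R=56
Round 4 (k=32): L=56 R=18
Round 5 (k=37): L=18 R=153
Round 6 (k=32): L=153 R=53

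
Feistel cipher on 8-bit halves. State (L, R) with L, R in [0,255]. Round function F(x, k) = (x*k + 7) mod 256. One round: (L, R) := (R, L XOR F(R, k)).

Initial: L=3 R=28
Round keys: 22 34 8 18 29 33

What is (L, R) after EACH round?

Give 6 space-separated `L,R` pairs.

Round 1 (k=22): L=28 R=108
Round 2 (k=34): L=108 R=67
Round 3 (k=8): L=67 R=115
Round 4 (k=18): L=115 R=94
Round 5 (k=29): L=94 R=222
Round 6 (k=33): L=222 R=251

Answer: 28,108 108,67 67,115 115,94 94,222 222,251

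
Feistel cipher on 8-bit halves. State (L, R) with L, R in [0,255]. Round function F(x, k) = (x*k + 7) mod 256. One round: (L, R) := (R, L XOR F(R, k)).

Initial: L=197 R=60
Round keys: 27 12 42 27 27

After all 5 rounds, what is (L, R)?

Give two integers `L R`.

Round 1 (k=27): L=60 R=158
Round 2 (k=12): L=158 R=83
Round 3 (k=42): L=83 R=59
Round 4 (k=27): L=59 R=19
Round 5 (k=27): L=19 R=51

Answer: 19 51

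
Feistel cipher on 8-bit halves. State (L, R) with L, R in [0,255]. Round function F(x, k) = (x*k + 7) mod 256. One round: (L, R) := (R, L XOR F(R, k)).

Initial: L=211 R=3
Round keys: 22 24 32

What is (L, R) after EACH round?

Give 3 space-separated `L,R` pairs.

Answer: 3,154 154,116 116,29

Derivation:
Round 1 (k=22): L=3 R=154
Round 2 (k=24): L=154 R=116
Round 3 (k=32): L=116 R=29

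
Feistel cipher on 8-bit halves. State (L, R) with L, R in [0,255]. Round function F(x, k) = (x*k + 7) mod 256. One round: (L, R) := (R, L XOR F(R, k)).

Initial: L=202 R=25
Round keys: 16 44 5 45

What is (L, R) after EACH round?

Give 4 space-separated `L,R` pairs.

Answer: 25,93 93,26 26,212 212,81

Derivation:
Round 1 (k=16): L=25 R=93
Round 2 (k=44): L=93 R=26
Round 3 (k=5): L=26 R=212
Round 4 (k=45): L=212 R=81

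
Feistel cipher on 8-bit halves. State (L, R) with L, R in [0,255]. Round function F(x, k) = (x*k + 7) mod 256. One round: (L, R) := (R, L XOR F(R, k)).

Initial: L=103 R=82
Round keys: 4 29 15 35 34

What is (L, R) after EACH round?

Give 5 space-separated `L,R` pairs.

Answer: 82,40 40,221 221,210 210,96 96,21

Derivation:
Round 1 (k=4): L=82 R=40
Round 2 (k=29): L=40 R=221
Round 3 (k=15): L=221 R=210
Round 4 (k=35): L=210 R=96
Round 5 (k=34): L=96 R=21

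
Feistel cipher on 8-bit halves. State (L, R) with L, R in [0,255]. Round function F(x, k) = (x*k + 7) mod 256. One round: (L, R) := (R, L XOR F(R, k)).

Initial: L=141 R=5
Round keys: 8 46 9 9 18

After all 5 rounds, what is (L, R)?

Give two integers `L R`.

Round 1 (k=8): L=5 R=162
Round 2 (k=46): L=162 R=38
Round 3 (k=9): L=38 R=255
Round 4 (k=9): L=255 R=216
Round 5 (k=18): L=216 R=200

Answer: 216 200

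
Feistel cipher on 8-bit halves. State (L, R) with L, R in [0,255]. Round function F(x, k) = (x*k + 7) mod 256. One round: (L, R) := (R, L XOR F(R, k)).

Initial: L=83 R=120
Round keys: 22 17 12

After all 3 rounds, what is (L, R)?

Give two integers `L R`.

Answer: 51 111

Derivation:
Round 1 (k=22): L=120 R=4
Round 2 (k=17): L=4 R=51
Round 3 (k=12): L=51 R=111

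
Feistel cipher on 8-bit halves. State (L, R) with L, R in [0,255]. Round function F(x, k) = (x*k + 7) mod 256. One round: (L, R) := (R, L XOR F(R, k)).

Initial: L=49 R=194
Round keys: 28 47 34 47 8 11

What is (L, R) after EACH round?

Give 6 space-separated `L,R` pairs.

Answer: 194,14 14,91 91,19 19,223 223,236 236,244

Derivation:
Round 1 (k=28): L=194 R=14
Round 2 (k=47): L=14 R=91
Round 3 (k=34): L=91 R=19
Round 4 (k=47): L=19 R=223
Round 5 (k=8): L=223 R=236
Round 6 (k=11): L=236 R=244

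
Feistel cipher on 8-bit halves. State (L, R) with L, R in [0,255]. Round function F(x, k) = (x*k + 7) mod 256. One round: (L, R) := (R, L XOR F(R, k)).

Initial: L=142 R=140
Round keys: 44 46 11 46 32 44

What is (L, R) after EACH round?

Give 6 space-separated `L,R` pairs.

Round 1 (k=44): L=140 R=153
Round 2 (k=46): L=153 R=9
Round 3 (k=11): L=9 R=243
Round 4 (k=46): L=243 R=184
Round 5 (k=32): L=184 R=244
Round 6 (k=44): L=244 R=79

Answer: 140,153 153,9 9,243 243,184 184,244 244,79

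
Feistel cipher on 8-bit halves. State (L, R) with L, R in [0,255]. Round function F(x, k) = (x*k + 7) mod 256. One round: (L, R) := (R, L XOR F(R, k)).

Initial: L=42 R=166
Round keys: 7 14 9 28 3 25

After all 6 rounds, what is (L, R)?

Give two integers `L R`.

Answer: 30 33

Derivation:
Round 1 (k=7): L=166 R=187
Round 2 (k=14): L=187 R=231
Round 3 (k=9): L=231 R=157
Round 4 (k=28): L=157 R=212
Round 5 (k=3): L=212 R=30
Round 6 (k=25): L=30 R=33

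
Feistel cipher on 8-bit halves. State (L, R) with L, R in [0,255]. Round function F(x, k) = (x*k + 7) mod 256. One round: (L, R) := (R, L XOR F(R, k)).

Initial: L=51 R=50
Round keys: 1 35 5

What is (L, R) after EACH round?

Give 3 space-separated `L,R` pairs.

Answer: 50,10 10,87 87,176

Derivation:
Round 1 (k=1): L=50 R=10
Round 2 (k=35): L=10 R=87
Round 3 (k=5): L=87 R=176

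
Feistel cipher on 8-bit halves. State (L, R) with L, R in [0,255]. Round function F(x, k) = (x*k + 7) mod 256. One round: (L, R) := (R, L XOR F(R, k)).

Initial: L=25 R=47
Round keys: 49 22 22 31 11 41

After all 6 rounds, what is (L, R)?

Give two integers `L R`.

Answer: 66 4

Derivation:
Round 1 (k=49): L=47 R=31
Round 2 (k=22): L=31 R=158
Round 3 (k=22): L=158 R=132
Round 4 (k=31): L=132 R=157
Round 5 (k=11): L=157 R=66
Round 6 (k=41): L=66 R=4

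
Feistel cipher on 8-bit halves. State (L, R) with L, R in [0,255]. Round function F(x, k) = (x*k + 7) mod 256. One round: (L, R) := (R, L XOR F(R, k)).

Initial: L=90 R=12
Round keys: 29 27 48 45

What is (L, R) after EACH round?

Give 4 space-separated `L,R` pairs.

Answer: 12,57 57,6 6,30 30,75

Derivation:
Round 1 (k=29): L=12 R=57
Round 2 (k=27): L=57 R=6
Round 3 (k=48): L=6 R=30
Round 4 (k=45): L=30 R=75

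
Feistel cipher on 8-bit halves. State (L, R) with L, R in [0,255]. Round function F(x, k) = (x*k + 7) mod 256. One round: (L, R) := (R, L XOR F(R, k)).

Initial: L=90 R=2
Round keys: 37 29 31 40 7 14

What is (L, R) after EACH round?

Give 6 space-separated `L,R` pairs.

Round 1 (k=37): L=2 R=11
Round 2 (k=29): L=11 R=68
Round 3 (k=31): L=68 R=72
Round 4 (k=40): L=72 R=3
Round 5 (k=7): L=3 R=84
Round 6 (k=14): L=84 R=156

Answer: 2,11 11,68 68,72 72,3 3,84 84,156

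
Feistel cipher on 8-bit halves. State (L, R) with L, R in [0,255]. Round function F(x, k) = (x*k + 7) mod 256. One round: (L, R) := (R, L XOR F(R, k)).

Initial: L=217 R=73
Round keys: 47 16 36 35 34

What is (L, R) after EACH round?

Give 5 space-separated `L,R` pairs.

Round 1 (k=47): L=73 R=183
Round 2 (k=16): L=183 R=62
Round 3 (k=36): L=62 R=8
Round 4 (k=35): L=8 R=33
Round 5 (k=34): L=33 R=97

Answer: 73,183 183,62 62,8 8,33 33,97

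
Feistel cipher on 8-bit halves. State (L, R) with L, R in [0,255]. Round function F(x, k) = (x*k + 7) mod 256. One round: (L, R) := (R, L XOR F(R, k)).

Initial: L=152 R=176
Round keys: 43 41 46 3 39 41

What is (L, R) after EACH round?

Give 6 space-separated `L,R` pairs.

Answer: 176,15 15,222 222,228 228,109 109,70 70,80

Derivation:
Round 1 (k=43): L=176 R=15
Round 2 (k=41): L=15 R=222
Round 3 (k=46): L=222 R=228
Round 4 (k=3): L=228 R=109
Round 5 (k=39): L=109 R=70
Round 6 (k=41): L=70 R=80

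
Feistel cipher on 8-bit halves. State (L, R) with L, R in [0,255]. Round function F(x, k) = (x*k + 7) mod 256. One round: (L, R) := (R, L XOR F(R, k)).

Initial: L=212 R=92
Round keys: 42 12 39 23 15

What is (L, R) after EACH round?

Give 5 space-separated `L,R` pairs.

Round 1 (k=42): L=92 R=203
Round 2 (k=12): L=203 R=215
Round 3 (k=39): L=215 R=3
Round 4 (k=23): L=3 R=155
Round 5 (k=15): L=155 R=31

Answer: 92,203 203,215 215,3 3,155 155,31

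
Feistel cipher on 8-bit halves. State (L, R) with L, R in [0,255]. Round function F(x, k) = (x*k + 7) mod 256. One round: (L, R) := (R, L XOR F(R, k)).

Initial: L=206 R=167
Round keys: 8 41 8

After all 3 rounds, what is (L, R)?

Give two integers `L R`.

Answer: 7 206

Derivation:
Round 1 (k=8): L=167 R=241
Round 2 (k=41): L=241 R=7
Round 3 (k=8): L=7 R=206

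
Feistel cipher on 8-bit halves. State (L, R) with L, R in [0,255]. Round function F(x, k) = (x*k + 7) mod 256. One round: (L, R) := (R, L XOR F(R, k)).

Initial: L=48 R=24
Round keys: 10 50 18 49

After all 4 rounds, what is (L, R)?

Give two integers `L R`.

Answer: 22 192

Derivation:
Round 1 (k=10): L=24 R=199
Round 2 (k=50): L=199 R=253
Round 3 (k=18): L=253 R=22
Round 4 (k=49): L=22 R=192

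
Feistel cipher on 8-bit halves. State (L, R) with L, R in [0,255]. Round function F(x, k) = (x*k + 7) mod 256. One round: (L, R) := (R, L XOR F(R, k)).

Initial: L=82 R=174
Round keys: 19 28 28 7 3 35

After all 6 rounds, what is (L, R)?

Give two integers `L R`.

Answer: 93 220

Derivation:
Round 1 (k=19): L=174 R=163
Round 2 (k=28): L=163 R=117
Round 3 (k=28): L=117 R=112
Round 4 (k=7): L=112 R=98
Round 5 (k=3): L=98 R=93
Round 6 (k=35): L=93 R=220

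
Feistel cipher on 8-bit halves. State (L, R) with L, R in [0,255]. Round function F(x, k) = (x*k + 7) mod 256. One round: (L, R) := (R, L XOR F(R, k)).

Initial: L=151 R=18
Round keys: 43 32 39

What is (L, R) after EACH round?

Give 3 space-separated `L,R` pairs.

Answer: 18,154 154,85 85,96

Derivation:
Round 1 (k=43): L=18 R=154
Round 2 (k=32): L=154 R=85
Round 3 (k=39): L=85 R=96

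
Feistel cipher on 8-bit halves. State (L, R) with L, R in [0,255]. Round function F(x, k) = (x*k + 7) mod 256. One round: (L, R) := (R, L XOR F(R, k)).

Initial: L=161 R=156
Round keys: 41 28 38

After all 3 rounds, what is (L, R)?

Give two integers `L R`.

Answer: 35 155

Derivation:
Round 1 (k=41): L=156 R=162
Round 2 (k=28): L=162 R=35
Round 3 (k=38): L=35 R=155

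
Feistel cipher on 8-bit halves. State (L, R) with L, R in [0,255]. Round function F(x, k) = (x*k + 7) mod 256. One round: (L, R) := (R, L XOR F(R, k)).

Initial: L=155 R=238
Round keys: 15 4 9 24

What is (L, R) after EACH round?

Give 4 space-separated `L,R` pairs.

Round 1 (k=15): L=238 R=98
Round 2 (k=4): L=98 R=97
Round 3 (k=9): L=97 R=18
Round 4 (k=24): L=18 R=214

Answer: 238,98 98,97 97,18 18,214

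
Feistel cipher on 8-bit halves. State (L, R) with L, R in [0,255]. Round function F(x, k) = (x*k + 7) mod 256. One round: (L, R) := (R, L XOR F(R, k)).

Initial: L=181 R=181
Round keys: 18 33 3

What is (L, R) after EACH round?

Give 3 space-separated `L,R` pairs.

Answer: 181,116 116,78 78,133

Derivation:
Round 1 (k=18): L=181 R=116
Round 2 (k=33): L=116 R=78
Round 3 (k=3): L=78 R=133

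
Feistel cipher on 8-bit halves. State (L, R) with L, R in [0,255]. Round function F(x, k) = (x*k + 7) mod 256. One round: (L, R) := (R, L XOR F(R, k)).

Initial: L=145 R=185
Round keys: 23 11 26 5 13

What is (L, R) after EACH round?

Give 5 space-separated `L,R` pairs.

Answer: 185,55 55,221 221,78 78,80 80,89

Derivation:
Round 1 (k=23): L=185 R=55
Round 2 (k=11): L=55 R=221
Round 3 (k=26): L=221 R=78
Round 4 (k=5): L=78 R=80
Round 5 (k=13): L=80 R=89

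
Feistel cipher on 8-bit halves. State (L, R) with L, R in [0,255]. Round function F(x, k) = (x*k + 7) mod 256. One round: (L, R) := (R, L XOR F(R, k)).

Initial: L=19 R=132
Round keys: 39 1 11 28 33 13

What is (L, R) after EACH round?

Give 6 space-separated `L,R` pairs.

Round 1 (k=39): L=132 R=48
Round 2 (k=1): L=48 R=179
Round 3 (k=11): L=179 R=136
Round 4 (k=28): L=136 R=84
Round 5 (k=33): L=84 R=83
Round 6 (k=13): L=83 R=106

Answer: 132,48 48,179 179,136 136,84 84,83 83,106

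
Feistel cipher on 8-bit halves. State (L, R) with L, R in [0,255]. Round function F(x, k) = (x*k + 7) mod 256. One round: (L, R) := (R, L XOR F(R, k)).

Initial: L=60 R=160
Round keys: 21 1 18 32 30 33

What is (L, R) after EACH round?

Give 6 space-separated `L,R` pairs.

Answer: 160,27 27,130 130,48 48,133 133,173 173,209

Derivation:
Round 1 (k=21): L=160 R=27
Round 2 (k=1): L=27 R=130
Round 3 (k=18): L=130 R=48
Round 4 (k=32): L=48 R=133
Round 5 (k=30): L=133 R=173
Round 6 (k=33): L=173 R=209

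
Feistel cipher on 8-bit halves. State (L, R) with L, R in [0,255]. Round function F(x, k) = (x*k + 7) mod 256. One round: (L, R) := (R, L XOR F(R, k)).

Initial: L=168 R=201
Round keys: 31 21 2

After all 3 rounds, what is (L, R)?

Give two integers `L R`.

Answer: 252 9

Derivation:
Round 1 (k=31): L=201 R=246
Round 2 (k=21): L=246 R=252
Round 3 (k=2): L=252 R=9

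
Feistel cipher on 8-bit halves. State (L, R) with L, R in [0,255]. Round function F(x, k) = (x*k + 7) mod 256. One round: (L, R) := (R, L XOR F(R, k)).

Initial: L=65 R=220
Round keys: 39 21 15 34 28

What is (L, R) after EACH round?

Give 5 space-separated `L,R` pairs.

Answer: 220,202 202,69 69,216 216,242 242,167

Derivation:
Round 1 (k=39): L=220 R=202
Round 2 (k=21): L=202 R=69
Round 3 (k=15): L=69 R=216
Round 4 (k=34): L=216 R=242
Round 5 (k=28): L=242 R=167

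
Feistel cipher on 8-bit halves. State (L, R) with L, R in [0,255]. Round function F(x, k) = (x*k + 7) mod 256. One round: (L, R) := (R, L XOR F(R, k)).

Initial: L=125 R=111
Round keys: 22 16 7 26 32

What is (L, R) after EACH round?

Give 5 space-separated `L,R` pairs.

Answer: 111,236 236,168 168,115 115,29 29,212

Derivation:
Round 1 (k=22): L=111 R=236
Round 2 (k=16): L=236 R=168
Round 3 (k=7): L=168 R=115
Round 4 (k=26): L=115 R=29
Round 5 (k=32): L=29 R=212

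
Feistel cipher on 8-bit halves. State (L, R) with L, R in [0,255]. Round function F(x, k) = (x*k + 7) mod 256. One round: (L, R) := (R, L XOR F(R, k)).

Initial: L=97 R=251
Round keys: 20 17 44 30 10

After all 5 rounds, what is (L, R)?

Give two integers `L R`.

Answer: 255 32

Derivation:
Round 1 (k=20): L=251 R=194
Round 2 (k=17): L=194 R=18
Round 3 (k=44): L=18 R=221
Round 4 (k=30): L=221 R=255
Round 5 (k=10): L=255 R=32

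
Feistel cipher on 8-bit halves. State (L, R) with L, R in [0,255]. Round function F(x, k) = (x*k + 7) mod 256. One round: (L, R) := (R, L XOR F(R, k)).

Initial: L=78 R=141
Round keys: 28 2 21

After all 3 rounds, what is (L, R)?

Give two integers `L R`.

Round 1 (k=28): L=141 R=61
Round 2 (k=2): L=61 R=12
Round 3 (k=21): L=12 R=62

Answer: 12 62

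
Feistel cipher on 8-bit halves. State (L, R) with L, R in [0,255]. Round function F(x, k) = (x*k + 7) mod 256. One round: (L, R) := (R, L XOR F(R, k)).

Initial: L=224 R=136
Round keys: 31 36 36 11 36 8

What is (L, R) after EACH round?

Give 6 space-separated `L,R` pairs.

Round 1 (k=31): L=136 R=159
Round 2 (k=36): L=159 R=235
Round 3 (k=36): L=235 R=140
Round 4 (k=11): L=140 R=224
Round 5 (k=36): L=224 R=11
Round 6 (k=8): L=11 R=191

Answer: 136,159 159,235 235,140 140,224 224,11 11,191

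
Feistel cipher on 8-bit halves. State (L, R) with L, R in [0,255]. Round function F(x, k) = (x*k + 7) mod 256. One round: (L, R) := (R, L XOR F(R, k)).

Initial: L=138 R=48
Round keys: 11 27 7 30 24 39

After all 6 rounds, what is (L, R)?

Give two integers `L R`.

Answer: 211 229

Derivation:
Round 1 (k=11): L=48 R=157
Round 2 (k=27): L=157 R=166
Round 3 (k=7): L=166 R=12
Round 4 (k=30): L=12 R=201
Round 5 (k=24): L=201 R=211
Round 6 (k=39): L=211 R=229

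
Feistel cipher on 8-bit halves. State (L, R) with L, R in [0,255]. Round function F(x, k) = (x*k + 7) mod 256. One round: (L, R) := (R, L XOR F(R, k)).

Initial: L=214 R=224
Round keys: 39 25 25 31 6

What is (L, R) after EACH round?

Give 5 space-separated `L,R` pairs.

Round 1 (k=39): L=224 R=241
Round 2 (k=25): L=241 R=112
Round 3 (k=25): L=112 R=6
Round 4 (k=31): L=6 R=177
Round 5 (k=6): L=177 R=43

Answer: 224,241 241,112 112,6 6,177 177,43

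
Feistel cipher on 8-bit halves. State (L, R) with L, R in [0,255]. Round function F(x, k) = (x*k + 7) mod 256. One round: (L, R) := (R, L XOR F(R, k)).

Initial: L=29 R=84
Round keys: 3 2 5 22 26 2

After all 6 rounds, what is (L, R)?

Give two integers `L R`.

Answer: 179 229

Derivation:
Round 1 (k=3): L=84 R=30
Round 2 (k=2): L=30 R=23
Round 3 (k=5): L=23 R=100
Round 4 (k=22): L=100 R=136
Round 5 (k=26): L=136 R=179
Round 6 (k=2): L=179 R=229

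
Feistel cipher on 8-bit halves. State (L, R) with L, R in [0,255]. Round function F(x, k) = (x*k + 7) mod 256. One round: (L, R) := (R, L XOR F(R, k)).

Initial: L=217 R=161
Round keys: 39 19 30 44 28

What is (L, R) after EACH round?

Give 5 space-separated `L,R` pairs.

Answer: 161,87 87,221 221,186 186,34 34,5

Derivation:
Round 1 (k=39): L=161 R=87
Round 2 (k=19): L=87 R=221
Round 3 (k=30): L=221 R=186
Round 4 (k=44): L=186 R=34
Round 5 (k=28): L=34 R=5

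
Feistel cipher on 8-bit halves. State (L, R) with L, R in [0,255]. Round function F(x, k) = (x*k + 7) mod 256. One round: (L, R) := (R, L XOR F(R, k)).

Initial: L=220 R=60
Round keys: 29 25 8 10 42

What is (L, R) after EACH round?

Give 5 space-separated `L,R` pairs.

Round 1 (k=29): L=60 R=15
Round 2 (k=25): L=15 R=66
Round 3 (k=8): L=66 R=24
Round 4 (k=10): L=24 R=181
Round 5 (k=42): L=181 R=161

Answer: 60,15 15,66 66,24 24,181 181,161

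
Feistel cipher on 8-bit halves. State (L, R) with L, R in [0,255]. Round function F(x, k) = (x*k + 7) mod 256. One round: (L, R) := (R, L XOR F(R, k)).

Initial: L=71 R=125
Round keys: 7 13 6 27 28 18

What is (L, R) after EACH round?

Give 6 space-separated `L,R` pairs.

Answer: 125,53 53,197 197,144 144,242 242,239 239,39

Derivation:
Round 1 (k=7): L=125 R=53
Round 2 (k=13): L=53 R=197
Round 3 (k=6): L=197 R=144
Round 4 (k=27): L=144 R=242
Round 5 (k=28): L=242 R=239
Round 6 (k=18): L=239 R=39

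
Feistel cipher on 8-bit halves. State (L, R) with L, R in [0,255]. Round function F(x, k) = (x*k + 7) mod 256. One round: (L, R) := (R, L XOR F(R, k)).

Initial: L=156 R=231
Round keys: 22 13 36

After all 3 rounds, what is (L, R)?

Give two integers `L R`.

Answer: 135 126

Derivation:
Round 1 (k=22): L=231 R=125
Round 2 (k=13): L=125 R=135
Round 3 (k=36): L=135 R=126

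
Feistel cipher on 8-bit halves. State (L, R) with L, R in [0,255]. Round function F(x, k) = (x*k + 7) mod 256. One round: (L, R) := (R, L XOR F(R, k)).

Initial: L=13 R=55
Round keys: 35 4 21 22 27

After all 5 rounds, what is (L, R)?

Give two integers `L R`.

Answer: 239 78

Derivation:
Round 1 (k=35): L=55 R=129
Round 2 (k=4): L=129 R=60
Round 3 (k=21): L=60 R=114
Round 4 (k=22): L=114 R=239
Round 5 (k=27): L=239 R=78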